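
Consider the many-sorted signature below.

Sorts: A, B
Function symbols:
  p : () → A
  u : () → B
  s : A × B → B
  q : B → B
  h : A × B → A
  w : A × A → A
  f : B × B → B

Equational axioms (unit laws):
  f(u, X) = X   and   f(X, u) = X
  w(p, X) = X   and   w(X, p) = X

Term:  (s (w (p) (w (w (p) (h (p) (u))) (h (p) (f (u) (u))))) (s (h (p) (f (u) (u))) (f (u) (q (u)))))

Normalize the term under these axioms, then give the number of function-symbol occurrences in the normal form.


size = 14

1. (s (w (p) (w (w (p) (h (p) (u))) (h (p) (f (u) (u))))) (s (h (p) (f (u) (u))) (f (u) (q (u)))))  →  (s (w (w (p) (h (p) (u))) (h (p) (f (u) (u)))) (s (h (p) (f (u) (u))) (f (u) (q (u)))))
2. (s (w (w (p) (h (p) (u))) (h (p) (f (u) (u)))) (s (h (p) (f (u) (u))) (f (u) (q (u)))))  →  (s (w (h (p) (u)) (h (p) (f (u) (u)))) (s (h (p) (f (u) (u))) (f (u) (q (u)))))
3. (s (w (h (p) (u)) (h (p) (f (u) (u)))) (s (h (p) (f (u) (u))) (f (u) (q (u)))))  →  (s (w (h (p) (u)) (h (p) (u))) (s (h (p) (f (u) (u))) (f (u) (q (u)))))
4. (s (w (h (p) (u)) (h (p) (u))) (s (h (p) (f (u) (u))) (f (u) (q (u)))))  →  (s (w (h (p) (u)) (h (p) (u))) (s (h (p) (u)) (f (u) (q (u)))))
5. (s (w (h (p) (u)) (h (p) (u))) (s (h (p) (u)) (f (u) (q (u)))))  →  (s (w (h (p) (u)) (h (p) (u))) (s (h (p) (u)) (q (u))))
normal form: (s (w (h (p) (u)) (h (p) (u))) (s (h (p) (u)) (q (u))))


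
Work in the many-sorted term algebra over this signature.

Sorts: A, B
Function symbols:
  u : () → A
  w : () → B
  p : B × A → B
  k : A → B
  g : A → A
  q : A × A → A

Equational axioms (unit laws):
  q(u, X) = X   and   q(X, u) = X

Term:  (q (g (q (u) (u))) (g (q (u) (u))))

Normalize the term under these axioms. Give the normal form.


normal form = (q (g (u)) (g (u)))

1. (q (g (q (u) (u))) (g (q (u) (u))))  →  (q (g (u)) (g (q (u) (u))))
2. (q (g (u)) (g (q (u) (u))))  →  (q (g (u)) (g (u)))


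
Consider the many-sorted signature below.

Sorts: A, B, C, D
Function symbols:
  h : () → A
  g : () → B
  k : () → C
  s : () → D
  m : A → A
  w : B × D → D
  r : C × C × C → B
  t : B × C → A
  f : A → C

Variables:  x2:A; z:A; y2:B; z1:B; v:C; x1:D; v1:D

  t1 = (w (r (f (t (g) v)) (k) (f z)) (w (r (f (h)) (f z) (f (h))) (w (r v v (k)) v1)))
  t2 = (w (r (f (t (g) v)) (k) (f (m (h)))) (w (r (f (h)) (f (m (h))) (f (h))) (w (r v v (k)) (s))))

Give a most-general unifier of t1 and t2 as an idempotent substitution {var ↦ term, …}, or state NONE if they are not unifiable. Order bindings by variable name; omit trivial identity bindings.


{v1 ↦ (s), z ↦ (m (h))}


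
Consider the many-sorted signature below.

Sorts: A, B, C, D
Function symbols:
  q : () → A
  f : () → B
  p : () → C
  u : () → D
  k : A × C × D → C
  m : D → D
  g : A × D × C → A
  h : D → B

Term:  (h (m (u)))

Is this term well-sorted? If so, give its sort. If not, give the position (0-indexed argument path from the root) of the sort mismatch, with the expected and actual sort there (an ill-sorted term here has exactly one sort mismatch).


    (u) : D
  (m (u)) : D
(h (m (u))) : B

well-sorted; sort = B


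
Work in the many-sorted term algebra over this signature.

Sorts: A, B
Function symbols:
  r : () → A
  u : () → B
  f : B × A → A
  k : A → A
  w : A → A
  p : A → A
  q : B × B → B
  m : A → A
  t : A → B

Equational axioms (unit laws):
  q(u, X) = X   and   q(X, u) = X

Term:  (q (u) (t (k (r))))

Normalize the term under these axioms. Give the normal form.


normal form = (t (k (r)))

1. (q (u) (t (k (r))))  →  (t (k (r)))


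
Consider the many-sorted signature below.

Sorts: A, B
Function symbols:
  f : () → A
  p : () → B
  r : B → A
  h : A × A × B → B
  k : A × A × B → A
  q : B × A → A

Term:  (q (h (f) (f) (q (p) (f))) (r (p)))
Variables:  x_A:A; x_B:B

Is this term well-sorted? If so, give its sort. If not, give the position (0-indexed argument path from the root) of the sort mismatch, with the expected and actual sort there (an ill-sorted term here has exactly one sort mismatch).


    (f) : A
    (f) : A
      (p) : B
      (f) : A
    (q (p) (f)) : A
  (h (f) (f) (q (p) (f))) : ✗ arg 2 at [0, 2] has sort A, expected B
    (p) : B
  (r (p)) : A

ill-sorted at position [0, 2]: expected B, got A


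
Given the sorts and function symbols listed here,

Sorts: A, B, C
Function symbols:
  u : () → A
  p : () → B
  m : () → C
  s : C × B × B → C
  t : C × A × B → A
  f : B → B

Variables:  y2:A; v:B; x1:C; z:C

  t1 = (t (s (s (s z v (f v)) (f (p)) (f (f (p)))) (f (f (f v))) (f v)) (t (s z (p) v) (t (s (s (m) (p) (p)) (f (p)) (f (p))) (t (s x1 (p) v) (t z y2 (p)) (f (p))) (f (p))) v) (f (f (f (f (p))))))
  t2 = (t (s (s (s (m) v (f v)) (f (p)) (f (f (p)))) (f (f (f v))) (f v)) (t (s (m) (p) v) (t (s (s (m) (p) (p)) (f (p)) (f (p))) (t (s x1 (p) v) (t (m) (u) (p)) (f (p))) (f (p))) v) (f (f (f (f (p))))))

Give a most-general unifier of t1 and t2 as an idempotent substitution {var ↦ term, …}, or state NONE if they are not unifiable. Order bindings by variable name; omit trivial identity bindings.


{y2 ↦ (u), z ↦ (m)}


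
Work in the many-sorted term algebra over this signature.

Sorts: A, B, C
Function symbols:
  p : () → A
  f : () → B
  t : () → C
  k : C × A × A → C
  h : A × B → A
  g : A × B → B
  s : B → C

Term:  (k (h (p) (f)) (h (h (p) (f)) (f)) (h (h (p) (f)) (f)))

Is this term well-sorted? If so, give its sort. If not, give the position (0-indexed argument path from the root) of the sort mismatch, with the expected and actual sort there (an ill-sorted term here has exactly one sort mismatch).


    (p) : A
    (f) : B
  (h (p) (f)) : A
      (p) : A
      (f) : B
    (h (p) (f)) : A
    (f) : B
  (h (h (p) (f)) (f)) : A
      (p) : A
      (f) : B
    (h (p) (f)) : A
    (f) : B
  (h (h (p) (f)) (f)) : A
(k (h (p) (f)) (h (h (p) (f)) (f)) (h (h (p) (f)) (f))) : ✗ arg 0 at [0] has sort A, expected C

ill-sorted at position [0]: expected C, got A


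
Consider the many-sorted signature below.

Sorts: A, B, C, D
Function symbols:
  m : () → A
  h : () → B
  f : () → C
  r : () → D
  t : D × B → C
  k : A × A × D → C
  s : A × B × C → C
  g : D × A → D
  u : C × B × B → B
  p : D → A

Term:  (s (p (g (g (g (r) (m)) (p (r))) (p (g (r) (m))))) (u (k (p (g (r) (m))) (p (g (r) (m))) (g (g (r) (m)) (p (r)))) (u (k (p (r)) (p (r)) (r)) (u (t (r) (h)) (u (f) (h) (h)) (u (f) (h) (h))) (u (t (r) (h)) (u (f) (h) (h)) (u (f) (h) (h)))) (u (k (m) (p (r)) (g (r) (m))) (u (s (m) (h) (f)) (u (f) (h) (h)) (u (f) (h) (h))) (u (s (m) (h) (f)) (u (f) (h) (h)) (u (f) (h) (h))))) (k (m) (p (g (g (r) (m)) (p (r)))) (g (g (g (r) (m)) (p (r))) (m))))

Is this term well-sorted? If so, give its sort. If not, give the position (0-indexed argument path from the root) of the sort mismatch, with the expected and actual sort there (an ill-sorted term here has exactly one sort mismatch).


          (r) : D
          (m) : A
        (g (r) (m)) : D
          (r) : D
        (p (r)) : A
      (g (g (r) (m)) (p (r))) : D
          (r) : D
          (m) : A
        (g (r) (m)) : D
      (p (g (r) (m))) : A
    (g (g (g (r) (m)) (p (r))) (p (g (r) (m)))) : D
  (p (g (g (g (r) (m)) (p (r))) (p (g (r) (m))))) : A
          (r) : D
          (m) : A
        (g (r) (m)) : D
      (p (g (r) (m))) : A
          (r) : D
          (m) : A
        (g (r) (m)) : D
      (p (g (r) (m))) : A
          (r) : D
          (m) : A
        (g (r) (m)) : D
          (r) : D
        (p (r)) : A
      (g (g (r) (m)) (p (r))) : D
    (k (p (g (r) (m))) (p (g (r) (m))) (g (g (r) (m)) (p (r)))) : C
          (r) : D
        (p (r)) : A
          (r) : D
        (p (r)) : A
        (r) : D
      (k (p (r)) (p (r)) (r)) : C
          (r) : D
          (h) : B
        (t (r) (h)) : C
          (f) : C
          (h) : B
          (h) : B
        (u (f) (h) (h)) : B
          (f) : C
          (h) : B
          (h) : B
        (u (f) (h) (h)) : B
      (u (t (r) (h)) (u (f) (h) (h)) (u (f) (h) (h))) : B
          (r) : D
          (h) : B
        (t (r) (h)) : C
          (f) : C
          (h) : B
          (h) : B
        (u (f) (h) (h)) : B
          (f) : C
          (h) : B
          (h) : B
        (u (f) (h) (h)) : B
      (u (t (r) (h)) (u (f) (h) (h)) (u (f) (h) (h))) : B
    (u (k (p (r)) (p (r)) (r)) (u (t (r) (h)) (u (f) (h) (h)) (u (f) (h) (h))) (u (t (r) (h)) (u (f) (h) (h)) (u (f) (h) (h)))) : B
        (m) : A
          (r) : D
        (p (r)) : A
          (r) : D
          (m) : A
        (g (r) (m)) : D
      (k (m) (p (r)) (g (r) (m))) : C
          (m) : A
          (h) : B
          (f) : C
        (s (m) (h) (f)) : C
          (f) : C
          (h) : B
          (h) : B
        (u (f) (h) (h)) : B
          (f) : C
          (h) : B
          (h) : B
        (u (f) (h) (h)) : B
      (u (s (m) (h) (f)) (u (f) (h) (h)) (u (f) (h) (h))) : B
          (m) : A
          (h) : B
          (f) : C
        (s (m) (h) (f)) : C
          (f) : C
          (h) : B
          (h) : B
        (u (f) (h) (h)) : B
          (f) : C
          (h) : B
          (h) : B
        (u (f) (h) (h)) : B
      (u (s (m) (h) (f)) (u (f) (h) (h)) (u (f) (h) (h))) : B
    (u (k (m) (p (r)) (g (r) (m))) (u (s (m) (h) (f)) (u (f) (h) (h)) (u (f) (h) (h))) (u (s (m) (h) (f)) (u (f) (h) (h)) (u (f) (h) (h)))) : B
  (u (k (p (g (r) (m))) (p (g (r) (m))) (g (g (r) (m)) (p (r)))) (u (k (p (r)) (p (r)) (r)) (u (t (r) (h)) (u (f) (h) (h)) (u (f) (h) (h))) (u (t (r) (h)) (u (f) (h) (h)) (u (f) (h) (h)))) (u (k (m) (p (r)) (g (r) (m))) (u (s (m) (h) (f)) (u (f) (h) (h)) (u (f) (h) (h))) (u (s (m) (h) (f)) (u (f) (h) (h)) (u (f) (h) (h))))) : B
    (m) : A
          (r) : D
          (m) : A
        (g (r) (m)) : D
          (r) : D
        (p (r)) : A
      (g (g (r) (m)) (p (r))) : D
    (p (g (g (r) (m)) (p (r)))) : A
          (r) : D
          (m) : A
        (g (r) (m)) : D
          (r) : D
        (p (r)) : A
      (g (g (r) (m)) (p (r))) : D
      (m) : A
    (g (g (g (r) (m)) (p (r))) (m)) : D
  (k (m) (p (g (g (r) (m)) (p (r)))) (g (g (g (r) (m)) (p (r))) (m))) : C
(s (p (g (g (g (r) (m)) (p (r))) (p (g (r) (m))))) (u (k (p (g (r) (m))) (p (g (r) (m))) (g (g (r) (m)) (p (r)))) (u (k (p (r)) (p (r)) (r)) (u (t (r) (h)) (u (f) (h) (h)) (u (f) (h) (h))) (u (t (r) (h)) (u (f) (h) (h)) (u (f) (h) (h)))) (u (k (m) (p (r)) (g (r) (m))) (u (s (m) (h) (f)) (u (f) (h) (h)) (u (f) (h) (h))) (u (s (m) (h) (f)) (u (f) (h) (h)) (u (f) (h) (h))))) (k (m) (p (g (g (r) (m)) (p (r)))) (g (g (g (r) (m)) (p (r))) (m)))) : C

well-sorted; sort = C


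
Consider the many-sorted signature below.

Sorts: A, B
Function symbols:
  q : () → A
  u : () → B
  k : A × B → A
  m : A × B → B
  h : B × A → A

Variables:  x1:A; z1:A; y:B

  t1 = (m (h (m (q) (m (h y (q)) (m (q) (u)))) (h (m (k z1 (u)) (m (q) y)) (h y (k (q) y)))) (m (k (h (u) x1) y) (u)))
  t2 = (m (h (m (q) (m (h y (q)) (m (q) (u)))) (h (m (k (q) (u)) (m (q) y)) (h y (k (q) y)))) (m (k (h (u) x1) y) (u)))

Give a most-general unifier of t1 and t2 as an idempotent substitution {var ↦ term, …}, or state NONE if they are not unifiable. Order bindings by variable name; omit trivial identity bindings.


{z1 ↦ (q)}


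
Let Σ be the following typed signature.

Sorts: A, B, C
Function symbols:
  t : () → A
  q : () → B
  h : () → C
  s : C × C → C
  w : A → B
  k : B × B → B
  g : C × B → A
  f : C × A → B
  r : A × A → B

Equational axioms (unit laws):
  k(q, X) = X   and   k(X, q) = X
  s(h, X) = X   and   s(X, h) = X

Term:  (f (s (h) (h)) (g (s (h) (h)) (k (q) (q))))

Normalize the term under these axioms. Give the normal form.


normal form = (f (h) (g (h) (q)))

1. (f (s (h) (h)) (g (s (h) (h)) (k (q) (q))))  →  (f (h) (g (s (h) (h)) (k (q) (q))))
2. (f (h) (g (s (h) (h)) (k (q) (q))))  →  (f (h) (g (h) (k (q) (q))))
3. (f (h) (g (h) (k (q) (q))))  →  (f (h) (g (h) (q)))


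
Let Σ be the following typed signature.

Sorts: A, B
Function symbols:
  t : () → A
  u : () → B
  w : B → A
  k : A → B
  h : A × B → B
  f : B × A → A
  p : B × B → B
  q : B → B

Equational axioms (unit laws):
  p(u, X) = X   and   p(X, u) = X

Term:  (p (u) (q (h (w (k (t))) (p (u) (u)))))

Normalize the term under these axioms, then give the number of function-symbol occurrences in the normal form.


1. (p (u) (q (h (w (k (t))) (p (u) (u)))))  →  (q (h (w (k (t))) (p (u) (u))))
2. (q (h (w (k (t))) (p (u) (u))))  →  (q (h (w (k (t))) (u)))
normal form: (q (h (w (k (t))) (u)))

size = 6


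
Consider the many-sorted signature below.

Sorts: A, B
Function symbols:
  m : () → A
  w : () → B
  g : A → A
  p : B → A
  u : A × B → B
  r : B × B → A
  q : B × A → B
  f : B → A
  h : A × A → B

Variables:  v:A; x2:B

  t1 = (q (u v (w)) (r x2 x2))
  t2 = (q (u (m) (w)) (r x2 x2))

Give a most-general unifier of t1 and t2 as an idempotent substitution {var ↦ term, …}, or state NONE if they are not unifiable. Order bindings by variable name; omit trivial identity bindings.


{v ↦ (m)}


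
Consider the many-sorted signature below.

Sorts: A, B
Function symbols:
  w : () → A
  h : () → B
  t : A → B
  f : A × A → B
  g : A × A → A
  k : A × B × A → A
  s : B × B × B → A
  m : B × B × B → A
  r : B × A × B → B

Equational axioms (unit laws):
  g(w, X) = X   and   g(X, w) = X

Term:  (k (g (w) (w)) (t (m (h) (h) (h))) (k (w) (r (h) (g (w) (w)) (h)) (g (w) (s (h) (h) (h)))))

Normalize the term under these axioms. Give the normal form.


1. (k (g (w) (w)) (t (m (h) (h) (h))) (k (w) (r (h) (g (w) (w)) (h)) (g (w) (s (h) (h) (h)))))  →  (k (w) (t (m (h) (h) (h))) (k (w) (r (h) (g (w) (w)) (h)) (g (w) (s (h) (h) (h)))))
2. (k (w) (t (m (h) (h) (h))) (k (w) (r (h) (g (w) (w)) (h)) (g (w) (s (h) (h) (h)))))  →  (k (w) (t (m (h) (h) (h))) (k (w) (r (h) (w) (h)) (g (w) (s (h) (h) (h)))))
3. (k (w) (t (m (h) (h) (h))) (k (w) (r (h) (w) (h)) (g (w) (s (h) (h) (h)))))  →  (k (w) (t (m (h) (h) (h))) (k (w) (r (h) (w) (h)) (s (h) (h) (h))))

normal form = (k (w) (t (m (h) (h) (h))) (k (w) (r (h) (w) (h)) (s (h) (h) (h))))


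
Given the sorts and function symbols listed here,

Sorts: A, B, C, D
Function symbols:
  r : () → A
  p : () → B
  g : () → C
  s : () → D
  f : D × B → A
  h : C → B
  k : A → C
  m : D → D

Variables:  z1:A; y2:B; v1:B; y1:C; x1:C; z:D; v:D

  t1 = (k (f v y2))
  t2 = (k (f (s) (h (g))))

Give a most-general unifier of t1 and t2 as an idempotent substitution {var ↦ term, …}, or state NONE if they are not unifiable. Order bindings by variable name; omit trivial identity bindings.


{v ↦ (s), y2 ↦ (h (g))}


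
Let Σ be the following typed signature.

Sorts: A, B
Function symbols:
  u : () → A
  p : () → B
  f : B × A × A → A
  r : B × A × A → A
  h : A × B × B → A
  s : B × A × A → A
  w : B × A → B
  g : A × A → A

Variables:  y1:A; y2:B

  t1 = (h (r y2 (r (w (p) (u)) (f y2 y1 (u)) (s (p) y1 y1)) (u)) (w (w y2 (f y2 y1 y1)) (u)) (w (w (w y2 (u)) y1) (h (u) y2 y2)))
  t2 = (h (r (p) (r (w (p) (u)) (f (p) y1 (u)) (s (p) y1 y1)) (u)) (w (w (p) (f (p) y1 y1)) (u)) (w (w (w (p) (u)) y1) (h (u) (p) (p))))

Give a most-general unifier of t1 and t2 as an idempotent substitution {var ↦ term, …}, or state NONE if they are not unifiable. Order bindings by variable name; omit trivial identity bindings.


{y2 ↦ (p)}


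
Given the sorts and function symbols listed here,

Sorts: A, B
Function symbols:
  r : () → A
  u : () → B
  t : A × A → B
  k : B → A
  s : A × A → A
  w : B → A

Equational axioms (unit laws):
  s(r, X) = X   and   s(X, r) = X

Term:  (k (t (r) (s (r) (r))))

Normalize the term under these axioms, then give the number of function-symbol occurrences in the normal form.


1. (k (t (r) (s (r) (r))))  →  (k (t (r) (r)))
normal form: (k (t (r) (r)))

size = 4


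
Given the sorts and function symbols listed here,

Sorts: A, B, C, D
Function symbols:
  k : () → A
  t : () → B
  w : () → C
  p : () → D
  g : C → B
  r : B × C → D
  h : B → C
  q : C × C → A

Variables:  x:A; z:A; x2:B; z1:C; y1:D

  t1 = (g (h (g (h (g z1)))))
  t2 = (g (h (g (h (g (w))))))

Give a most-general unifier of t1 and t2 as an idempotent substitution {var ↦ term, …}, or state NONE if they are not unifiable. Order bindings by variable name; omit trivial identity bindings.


{z1 ↦ (w)}


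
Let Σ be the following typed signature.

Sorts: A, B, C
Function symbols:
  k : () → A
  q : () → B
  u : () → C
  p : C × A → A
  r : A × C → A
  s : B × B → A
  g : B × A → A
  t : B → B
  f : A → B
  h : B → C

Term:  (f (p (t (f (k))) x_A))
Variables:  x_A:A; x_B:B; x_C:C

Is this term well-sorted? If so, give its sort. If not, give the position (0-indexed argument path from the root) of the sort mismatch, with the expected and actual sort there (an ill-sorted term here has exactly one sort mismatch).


        (k) : A
      (f (k)) : B
    (t (f (k))) : B
    x_A : A
  (p (t (f (k))) x_A) : ✗ arg 0 at [0, 0] has sort B, expected C

ill-sorted at position [0, 0]: expected C, got B


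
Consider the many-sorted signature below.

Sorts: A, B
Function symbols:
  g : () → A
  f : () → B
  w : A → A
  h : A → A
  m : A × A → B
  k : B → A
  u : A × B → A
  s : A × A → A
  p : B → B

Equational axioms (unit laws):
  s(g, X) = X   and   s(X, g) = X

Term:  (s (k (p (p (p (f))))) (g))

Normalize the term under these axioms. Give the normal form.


1. (s (k (p (p (p (f))))) (g))  →  (k (p (p (p (f)))))

normal form = (k (p (p (p (f)))))


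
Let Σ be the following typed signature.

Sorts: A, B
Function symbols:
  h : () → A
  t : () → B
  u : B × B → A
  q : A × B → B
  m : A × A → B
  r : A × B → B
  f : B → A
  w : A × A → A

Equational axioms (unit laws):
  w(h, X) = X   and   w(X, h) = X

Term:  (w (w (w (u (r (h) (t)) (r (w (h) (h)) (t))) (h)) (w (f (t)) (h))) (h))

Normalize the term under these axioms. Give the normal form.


normal form = (w (u (r (h) (t)) (r (h) (t))) (f (t)))

1. (w (w (w (u (r (h) (t)) (r (w (h) (h)) (t))) (h)) (w (f (t)) (h))) (h))  →  (w (w (u (r (h) (t)) (r (w (h) (h)) (t))) (h)) (w (f (t)) (h)))
2. (w (w (u (r (h) (t)) (r (w (h) (h)) (t))) (h)) (w (f (t)) (h)))  →  (w (u (r (h) (t)) (r (w (h) (h)) (t))) (w (f (t)) (h)))
3. (w (u (r (h) (t)) (r (w (h) (h)) (t))) (w (f (t)) (h)))  →  (w (u (r (h) (t)) (r (h) (t))) (w (f (t)) (h)))
4. (w (u (r (h) (t)) (r (h) (t))) (w (f (t)) (h)))  →  (w (u (r (h) (t)) (r (h) (t))) (f (t)))


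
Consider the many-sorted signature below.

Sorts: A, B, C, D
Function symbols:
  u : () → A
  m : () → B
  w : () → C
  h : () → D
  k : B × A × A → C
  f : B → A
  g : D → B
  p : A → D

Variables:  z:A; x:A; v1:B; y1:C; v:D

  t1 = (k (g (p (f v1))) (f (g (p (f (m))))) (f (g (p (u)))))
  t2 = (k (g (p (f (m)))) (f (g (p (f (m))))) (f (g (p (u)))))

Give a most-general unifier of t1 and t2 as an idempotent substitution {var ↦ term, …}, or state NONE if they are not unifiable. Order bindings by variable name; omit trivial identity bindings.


{v1 ↦ (m)}


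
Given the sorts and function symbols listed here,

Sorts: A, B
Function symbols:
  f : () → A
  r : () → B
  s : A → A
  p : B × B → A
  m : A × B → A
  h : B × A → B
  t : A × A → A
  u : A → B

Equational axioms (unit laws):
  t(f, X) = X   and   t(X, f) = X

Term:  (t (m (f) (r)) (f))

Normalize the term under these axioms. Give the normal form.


1. (t (m (f) (r)) (f))  →  (m (f) (r))

normal form = (m (f) (r))


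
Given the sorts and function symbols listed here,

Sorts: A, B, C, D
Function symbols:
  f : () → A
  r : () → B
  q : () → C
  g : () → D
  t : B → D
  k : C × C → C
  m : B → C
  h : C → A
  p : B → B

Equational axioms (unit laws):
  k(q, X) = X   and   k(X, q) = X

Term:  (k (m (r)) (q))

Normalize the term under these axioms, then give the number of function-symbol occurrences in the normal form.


size = 2

1. (k (m (r)) (q))  →  (m (r))
normal form: (m (r))


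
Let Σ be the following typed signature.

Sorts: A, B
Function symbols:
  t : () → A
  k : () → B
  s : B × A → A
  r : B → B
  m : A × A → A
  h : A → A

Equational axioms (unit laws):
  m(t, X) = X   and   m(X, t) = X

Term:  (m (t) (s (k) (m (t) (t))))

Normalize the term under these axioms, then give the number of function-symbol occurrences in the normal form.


1. (m (t) (s (k) (m (t) (t))))  →  (s (k) (m (t) (t)))
2. (s (k) (m (t) (t)))  →  (s (k) (t))
normal form: (s (k) (t))

size = 3


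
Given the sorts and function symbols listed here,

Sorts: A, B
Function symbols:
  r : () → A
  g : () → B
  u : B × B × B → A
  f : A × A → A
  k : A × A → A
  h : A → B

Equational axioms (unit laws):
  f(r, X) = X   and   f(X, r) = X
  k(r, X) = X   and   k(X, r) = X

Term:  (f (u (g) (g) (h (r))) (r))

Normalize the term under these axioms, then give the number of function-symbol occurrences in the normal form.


1. (f (u (g) (g) (h (r))) (r))  →  (u (g) (g) (h (r)))
normal form: (u (g) (g) (h (r)))

size = 5


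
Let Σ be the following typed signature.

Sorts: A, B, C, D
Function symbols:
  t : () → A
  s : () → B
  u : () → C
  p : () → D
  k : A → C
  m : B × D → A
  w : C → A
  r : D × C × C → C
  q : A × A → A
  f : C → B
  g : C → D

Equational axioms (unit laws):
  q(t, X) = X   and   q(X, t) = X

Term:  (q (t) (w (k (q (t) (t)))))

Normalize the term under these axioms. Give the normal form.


1. (q (t) (w (k (q (t) (t)))))  →  (w (k (q (t) (t))))
2. (w (k (q (t) (t))))  →  (w (k (t)))

normal form = (w (k (t)))


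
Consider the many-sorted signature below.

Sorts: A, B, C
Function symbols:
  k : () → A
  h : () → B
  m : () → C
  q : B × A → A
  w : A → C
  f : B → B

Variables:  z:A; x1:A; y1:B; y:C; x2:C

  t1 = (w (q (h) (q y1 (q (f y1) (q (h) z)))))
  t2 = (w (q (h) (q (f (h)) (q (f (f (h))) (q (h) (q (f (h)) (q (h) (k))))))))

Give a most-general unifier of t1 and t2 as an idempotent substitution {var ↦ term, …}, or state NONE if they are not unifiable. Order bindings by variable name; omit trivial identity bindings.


{y1 ↦ (f (h)), z ↦ (q (f (h)) (q (h) (k)))}


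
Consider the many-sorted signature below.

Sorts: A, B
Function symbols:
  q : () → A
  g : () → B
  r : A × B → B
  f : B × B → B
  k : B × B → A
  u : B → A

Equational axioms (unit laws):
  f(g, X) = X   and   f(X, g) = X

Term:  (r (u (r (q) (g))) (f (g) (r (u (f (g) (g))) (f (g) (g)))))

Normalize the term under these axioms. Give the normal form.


normal form = (r (u (r (q) (g))) (r (u (g)) (g)))

1. (r (u (r (q) (g))) (f (g) (r (u (f (g) (g))) (f (g) (g)))))  →  (r (u (r (q) (g))) (r (u (f (g) (g))) (f (g) (g))))
2. (r (u (r (q) (g))) (r (u (f (g) (g))) (f (g) (g))))  →  (r (u (r (q) (g))) (r (u (g)) (f (g) (g))))
3. (r (u (r (q) (g))) (r (u (g)) (f (g) (g))))  →  (r (u (r (q) (g))) (r (u (g)) (g)))


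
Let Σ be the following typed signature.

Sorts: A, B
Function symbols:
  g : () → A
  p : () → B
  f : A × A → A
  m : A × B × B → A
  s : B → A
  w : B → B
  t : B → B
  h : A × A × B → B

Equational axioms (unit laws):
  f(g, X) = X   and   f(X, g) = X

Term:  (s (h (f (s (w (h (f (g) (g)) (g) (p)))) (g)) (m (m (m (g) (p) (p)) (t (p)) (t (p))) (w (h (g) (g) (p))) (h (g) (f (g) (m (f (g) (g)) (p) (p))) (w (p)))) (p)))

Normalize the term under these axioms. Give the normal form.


1. (s (h (f (s (w (h (f (g) (g)) (g) (p)))) (g)) (m (m (m (g) (p) (p)) (t (p)) (t (p))) (w (h (g) (g) (p))) (h (g) (f (g) (m (f (g) (g)) (p) (p))) (w (p)))) (p)))  →  (s (h (s (w (h (f (g) (g)) (g) (p)))) (m (m (m (g) (p) (p)) (t (p)) (t (p))) (w (h (g) (g) (p))) (h (g) (f (g) (m (f (g) (g)) (p) (p))) (w (p)))) (p)))
2. (s (h (s (w (h (f (g) (g)) (g) (p)))) (m (m (m (g) (p) (p)) (t (p)) (t (p))) (w (h (g) (g) (p))) (h (g) (f (g) (m (f (g) (g)) (p) (p))) (w (p)))) (p)))  →  (s (h (s (w (h (g) (g) (p)))) (m (m (m (g) (p) (p)) (t (p)) (t (p))) (w (h (g) (g) (p))) (h (g) (f (g) (m (f (g) (g)) (p) (p))) (w (p)))) (p)))
3. (s (h (s (w (h (g) (g) (p)))) (m (m (m (g) (p) (p)) (t (p)) (t (p))) (w (h (g) (g) (p))) (h (g) (f (g) (m (f (g) (g)) (p) (p))) (w (p)))) (p)))  →  (s (h (s (w (h (g) (g) (p)))) (m (m (m (g) (p) (p)) (t (p)) (t (p))) (w (h (g) (g) (p))) (h (g) (m (f (g) (g)) (p) (p)) (w (p)))) (p)))
4. (s (h (s (w (h (g) (g) (p)))) (m (m (m (g) (p) (p)) (t (p)) (t (p))) (w (h (g) (g) (p))) (h (g) (m (f (g) (g)) (p) (p)) (w (p)))) (p)))  →  (s (h (s (w (h (g) (g) (p)))) (m (m (m (g) (p) (p)) (t (p)) (t (p))) (w (h (g) (g) (p))) (h (g) (m (g) (p) (p)) (w (p)))) (p)))

normal form = (s (h (s (w (h (g) (g) (p)))) (m (m (m (g) (p) (p)) (t (p)) (t (p))) (w (h (g) (g) (p))) (h (g) (m (g) (p) (p)) (w (p)))) (p)))


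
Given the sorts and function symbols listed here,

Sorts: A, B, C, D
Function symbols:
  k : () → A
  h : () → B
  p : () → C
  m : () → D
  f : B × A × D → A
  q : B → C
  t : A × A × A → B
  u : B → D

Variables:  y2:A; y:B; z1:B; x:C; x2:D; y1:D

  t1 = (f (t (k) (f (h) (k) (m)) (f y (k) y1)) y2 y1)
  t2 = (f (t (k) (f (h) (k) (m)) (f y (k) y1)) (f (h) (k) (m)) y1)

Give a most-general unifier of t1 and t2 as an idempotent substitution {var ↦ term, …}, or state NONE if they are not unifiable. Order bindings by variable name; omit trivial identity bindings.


{y2 ↦ (f (h) (k) (m))}


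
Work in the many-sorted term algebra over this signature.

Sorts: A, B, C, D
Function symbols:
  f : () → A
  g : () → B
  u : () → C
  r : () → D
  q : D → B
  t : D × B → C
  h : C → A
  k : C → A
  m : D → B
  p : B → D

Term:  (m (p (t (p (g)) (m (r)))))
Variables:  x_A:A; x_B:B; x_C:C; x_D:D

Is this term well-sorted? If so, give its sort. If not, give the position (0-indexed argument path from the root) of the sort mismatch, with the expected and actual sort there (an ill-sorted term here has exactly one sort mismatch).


ill-sorted at position [0, 0]: expected B, got C

        (g) : B
      (p (g)) : D
        (r) : D
      (m (r)) : B
    (t (p (g)) (m (r))) : C
  (p (t (p (g)) (m (r)))) : ✗ arg 0 at [0, 0] has sort C, expected B


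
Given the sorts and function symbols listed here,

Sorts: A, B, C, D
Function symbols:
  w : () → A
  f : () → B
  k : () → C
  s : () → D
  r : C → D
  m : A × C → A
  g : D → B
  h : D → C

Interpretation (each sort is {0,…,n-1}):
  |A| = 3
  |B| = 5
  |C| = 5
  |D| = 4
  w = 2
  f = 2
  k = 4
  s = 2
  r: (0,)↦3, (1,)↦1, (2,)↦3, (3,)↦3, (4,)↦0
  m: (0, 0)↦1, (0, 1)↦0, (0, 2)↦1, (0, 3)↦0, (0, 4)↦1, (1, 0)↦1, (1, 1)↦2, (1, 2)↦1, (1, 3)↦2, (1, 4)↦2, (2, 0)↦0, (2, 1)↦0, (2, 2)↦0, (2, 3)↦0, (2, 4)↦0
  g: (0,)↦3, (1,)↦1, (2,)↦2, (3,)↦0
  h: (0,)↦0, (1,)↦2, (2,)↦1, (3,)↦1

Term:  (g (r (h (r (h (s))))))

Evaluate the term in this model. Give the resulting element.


value = 0

  s = 2
  (h (s)) = h(2,) = 1
  (r (h (s))) = r(1,) = 1
  (h (r (h (s)))) = h(1,) = 2
  (r (h (r (h (s))))) = r(2,) = 3
  (g (r (h (r (h (s)))))) = g(3,) = 0


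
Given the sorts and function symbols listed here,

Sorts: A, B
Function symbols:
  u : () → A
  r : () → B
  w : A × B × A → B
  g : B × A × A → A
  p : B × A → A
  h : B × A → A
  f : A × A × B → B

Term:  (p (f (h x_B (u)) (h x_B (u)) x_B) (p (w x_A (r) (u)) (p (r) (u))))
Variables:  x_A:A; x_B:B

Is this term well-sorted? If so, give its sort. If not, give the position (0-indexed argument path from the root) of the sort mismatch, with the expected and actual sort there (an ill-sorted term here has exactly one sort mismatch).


well-sorted; sort = A

      x_B : B
      (u) : A
    (h x_B (u)) : A
      x_B : B
      (u) : A
    (h x_B (u)) : A
    x_B : B
  (f (h x_B (u)) (h x_B (u)) x_B) : B
      x_A : A
      (r) : B
      (u) : A
    (w x_A (r) (u)) : B
      (r) : B
      (u) : A
    (p (r) (u)) : A
  (p (w x_A (r) (u)) (p (r) (u))) : A
(p (f (h x_B (u)) (h x_B (u)) x_B) (p (w x_A (r) (u)) (p (r) (u)))) : A


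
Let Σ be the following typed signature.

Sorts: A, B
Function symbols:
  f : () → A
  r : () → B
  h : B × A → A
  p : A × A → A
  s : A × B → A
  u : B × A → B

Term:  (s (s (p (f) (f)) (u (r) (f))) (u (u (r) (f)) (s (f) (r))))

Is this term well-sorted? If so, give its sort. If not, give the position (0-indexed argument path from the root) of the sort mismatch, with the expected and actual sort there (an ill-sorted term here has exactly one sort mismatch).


      (f) : A
      (f) : A
    (p (f) (f)) : A
      (r) : B
      (f) : A
    (u (r) (f)) : B
  (s (p (f) (f)) (u (r) (f))) : A
      (r) : B
      (f) : A
    (u (r) (f)) : B
      (f) : A
      (r) : B
    (s (f) (r)) : A
  (u (u (r) (f)) (s (f) (r))) : B
(s (s (p (f) (f)) (u (r) (f))) (u (u (r) (f)) (s (f) (r)))) : A

well-sorted; sort = A


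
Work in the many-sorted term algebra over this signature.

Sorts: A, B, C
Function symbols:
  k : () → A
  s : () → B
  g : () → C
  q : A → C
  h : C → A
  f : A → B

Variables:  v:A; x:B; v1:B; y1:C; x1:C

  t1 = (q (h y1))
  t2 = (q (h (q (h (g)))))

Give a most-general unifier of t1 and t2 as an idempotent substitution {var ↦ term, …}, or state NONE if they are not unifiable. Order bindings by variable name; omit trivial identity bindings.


{y1 ↦ (q (h (g)))}


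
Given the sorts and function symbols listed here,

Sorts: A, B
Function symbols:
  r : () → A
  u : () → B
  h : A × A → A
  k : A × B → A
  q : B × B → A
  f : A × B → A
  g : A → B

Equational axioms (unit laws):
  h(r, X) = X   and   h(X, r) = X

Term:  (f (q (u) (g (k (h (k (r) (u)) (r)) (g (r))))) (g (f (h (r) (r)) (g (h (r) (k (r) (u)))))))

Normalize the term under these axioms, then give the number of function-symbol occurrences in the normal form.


size = 17

1. (f (q (u) (g (k (h (k (r) (u)) (r)) (g (r))))) (g (f (h (r) (r)) (g (h (r) (k (r) (u)))))))  →  (f (q (u) (g (k (k (r) (u)) (g (r))))) (g (f (h (r) (r)) (g (h (r) (k (r) (u)))))))
2. (f (q (u) (g (k (k (r) (u)) (g (r))))) (g (f (h (r) (r)) (g (h (r) (k (r) (u)))))))  →  (f (q (u) (g (k (k (r) (u)) (g (r))))) (g (f (r) (g (h (r) (k (r) (u)))))))
3. (f (q (u) (g (k (k (r) (u)) (g (r))))) (g (f (r) (g (h (r) (k (r) (u)))))))  →  (f (q (u) (g (k (k (r) (u)) (g (r))))) (g (f (r) (g (k (r) (u))))))
normal form: (f (q (u) (g (k (k (r) (u)) (g (r))))) (g (f (r) (g (k (r) (u))))))


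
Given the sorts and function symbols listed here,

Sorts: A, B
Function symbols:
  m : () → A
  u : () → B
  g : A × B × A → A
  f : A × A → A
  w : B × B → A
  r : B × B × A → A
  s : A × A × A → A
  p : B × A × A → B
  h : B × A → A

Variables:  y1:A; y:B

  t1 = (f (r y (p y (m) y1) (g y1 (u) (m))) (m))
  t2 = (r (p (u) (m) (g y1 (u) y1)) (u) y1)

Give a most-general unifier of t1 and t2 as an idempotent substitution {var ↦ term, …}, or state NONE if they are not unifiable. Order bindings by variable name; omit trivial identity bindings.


NONE (not unifiable)

head clash or occurs-check failure — not unifiable


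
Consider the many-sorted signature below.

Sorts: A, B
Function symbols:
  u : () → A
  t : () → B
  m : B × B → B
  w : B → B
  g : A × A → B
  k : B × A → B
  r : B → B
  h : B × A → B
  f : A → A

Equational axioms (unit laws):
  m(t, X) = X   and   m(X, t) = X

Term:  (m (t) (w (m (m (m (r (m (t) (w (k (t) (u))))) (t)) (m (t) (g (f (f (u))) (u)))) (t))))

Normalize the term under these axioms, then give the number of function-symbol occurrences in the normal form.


size = 12

1. (m (t) (w (m (m (m (r (m (t) (w (k (t) (u))))) (t)) (m (t) (g (f (f (u))) (u)))) (t))))  →  (w (m (m (m (r (m (t) (w (k (t) (u))))) (t)) (m (t) (g (f (f (u))) (u)))) (t)))
2. (w (m (m (m (r (m (t) (w (k (t) (u))))) (t)) (m (t) (g (f (f (u))) (u)))) (t)))  →  (w (m (m (r (m (t) (w (k (t) (u))))) (t)) (m (t) (g (f (f (u))) (u)))))
3. (w (m (m (r (m (t) (w (k (t) (u))))) (t)) (m (t) (g (f (f (u))) (u)))))  →  (w (m (r (m (t) (w (k (t) (u))))) (m (t) (g (f (f (u))) (u)))))
4. (w (m (r (m (t) (w (k (t) (u))))) (m (t) (g (f (f (u))) (u)))))  →  (w (m (r (w (k (t) (u)))) (m (t) (g (f (f (u))) (u)))))
5. (w (m (r (w (k (t) (u)))) (m (t) (g (f (f (u))) (u)))))  →  (w (m (r (w (k (t) (u)))) (g (f (f (u))) (u))))
normal form: (w (m (r (w (k (t) (u)))) (g (f (f (u))) (u))))


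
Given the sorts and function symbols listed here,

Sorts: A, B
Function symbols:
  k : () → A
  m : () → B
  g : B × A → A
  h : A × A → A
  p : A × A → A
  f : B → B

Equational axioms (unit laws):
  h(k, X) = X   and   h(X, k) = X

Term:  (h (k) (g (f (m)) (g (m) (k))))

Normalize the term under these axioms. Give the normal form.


normal form = (g (f (m)) (g (m) (k)))

1. (h (k) (g (f (m)) (g (m) (k))))  →  (g (f (m)) (g (m) (k)))


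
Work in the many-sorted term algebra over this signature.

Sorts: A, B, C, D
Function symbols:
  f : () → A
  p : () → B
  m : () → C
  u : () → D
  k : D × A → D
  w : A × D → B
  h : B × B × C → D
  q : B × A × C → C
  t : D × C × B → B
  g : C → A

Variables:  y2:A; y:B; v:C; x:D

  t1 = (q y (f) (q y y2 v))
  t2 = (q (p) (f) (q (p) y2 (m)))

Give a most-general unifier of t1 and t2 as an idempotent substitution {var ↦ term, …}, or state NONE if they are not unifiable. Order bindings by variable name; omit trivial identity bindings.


{v ↦ (m), y ↦ (p)}


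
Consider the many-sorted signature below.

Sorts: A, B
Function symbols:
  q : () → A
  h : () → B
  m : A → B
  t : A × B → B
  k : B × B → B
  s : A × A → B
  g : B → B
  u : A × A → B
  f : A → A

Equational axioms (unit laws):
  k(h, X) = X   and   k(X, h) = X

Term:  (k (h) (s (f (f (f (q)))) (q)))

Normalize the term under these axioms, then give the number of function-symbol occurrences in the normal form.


size = 6

1. (k (h) (s (f (f (f (q)))) (q)))  →  (s (f (f (f (q)))) (q))
normal form: (s (f (f (f (q)))) (q))


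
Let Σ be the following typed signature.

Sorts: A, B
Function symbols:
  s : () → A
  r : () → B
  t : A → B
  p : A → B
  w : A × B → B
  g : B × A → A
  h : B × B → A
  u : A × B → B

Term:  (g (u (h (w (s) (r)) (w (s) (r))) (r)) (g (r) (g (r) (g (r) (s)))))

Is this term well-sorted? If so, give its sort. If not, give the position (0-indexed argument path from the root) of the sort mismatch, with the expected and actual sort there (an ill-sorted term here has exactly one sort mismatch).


well-sorted; sort = A

        (s) : A
        (r) : B
      (w (s) (r)) : B
        (s) : A
        (r) : B
      (w (s) (r)) : B
    (h (w (s) (r)) (w (s) (r))) : A
    (r) : B
  (u (h (w (s) (r)) (w (s) (r))) (r)) : B
    (r) : B
      (r) : B
        (r) : B
        (s) : A
      (g (r) (s)) : A
    (g (r) (g (r) (s))) : A
  (g (r) (g (r) (g (r) (s)))) : A
(g (u (h (w (s) (r)) (w (s) (r))) (r)) (g (r) (g (r) (g (r) (s))))) : A


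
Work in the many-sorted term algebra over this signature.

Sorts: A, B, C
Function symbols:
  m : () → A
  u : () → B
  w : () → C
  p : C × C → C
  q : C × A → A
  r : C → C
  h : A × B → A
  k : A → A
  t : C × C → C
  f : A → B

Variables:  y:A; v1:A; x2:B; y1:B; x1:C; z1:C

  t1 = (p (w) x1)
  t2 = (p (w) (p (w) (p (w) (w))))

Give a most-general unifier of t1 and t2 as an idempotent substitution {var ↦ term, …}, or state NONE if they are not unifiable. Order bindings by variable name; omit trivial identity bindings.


{x1 ↦ (p (w) (p (w) (w)))}


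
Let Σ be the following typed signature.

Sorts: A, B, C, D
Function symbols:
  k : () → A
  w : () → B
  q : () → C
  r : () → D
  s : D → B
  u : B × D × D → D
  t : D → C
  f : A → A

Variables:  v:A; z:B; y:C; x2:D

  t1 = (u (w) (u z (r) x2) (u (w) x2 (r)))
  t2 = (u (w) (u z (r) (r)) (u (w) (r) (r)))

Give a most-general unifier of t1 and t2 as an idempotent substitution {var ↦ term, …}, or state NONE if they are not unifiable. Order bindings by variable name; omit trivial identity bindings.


{x2 ↦ (r)}


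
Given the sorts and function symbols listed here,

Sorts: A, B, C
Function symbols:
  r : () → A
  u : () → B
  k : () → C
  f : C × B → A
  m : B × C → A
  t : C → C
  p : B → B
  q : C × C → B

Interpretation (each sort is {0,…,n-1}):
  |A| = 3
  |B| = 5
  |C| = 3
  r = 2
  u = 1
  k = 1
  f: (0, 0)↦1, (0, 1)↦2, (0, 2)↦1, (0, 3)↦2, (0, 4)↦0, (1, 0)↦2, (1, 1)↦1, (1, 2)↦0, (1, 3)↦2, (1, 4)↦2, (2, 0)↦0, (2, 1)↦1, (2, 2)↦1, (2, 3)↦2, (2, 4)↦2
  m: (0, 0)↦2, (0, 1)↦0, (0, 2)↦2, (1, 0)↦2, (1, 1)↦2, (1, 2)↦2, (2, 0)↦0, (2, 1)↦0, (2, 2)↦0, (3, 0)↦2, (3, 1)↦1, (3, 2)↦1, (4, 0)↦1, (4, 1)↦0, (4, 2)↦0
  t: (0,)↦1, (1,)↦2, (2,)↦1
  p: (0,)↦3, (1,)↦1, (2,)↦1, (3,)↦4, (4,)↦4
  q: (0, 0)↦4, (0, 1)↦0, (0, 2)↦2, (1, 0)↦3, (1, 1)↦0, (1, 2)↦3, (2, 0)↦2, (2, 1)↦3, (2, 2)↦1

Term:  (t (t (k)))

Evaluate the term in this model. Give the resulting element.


  k = 1
  (t (k)) = t(1,) = 2
  (t (t (k))) = t(2,) = 1

value = 1


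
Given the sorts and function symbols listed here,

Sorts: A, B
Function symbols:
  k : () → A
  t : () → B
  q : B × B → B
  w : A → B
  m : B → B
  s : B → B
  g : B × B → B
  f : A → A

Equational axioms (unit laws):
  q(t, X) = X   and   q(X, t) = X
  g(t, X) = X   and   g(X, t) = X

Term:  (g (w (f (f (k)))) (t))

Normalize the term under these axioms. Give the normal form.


normal form = (w (f (f (k))))

1. (g (w (f (f (k)))) (t))  →  (w (f (f (k))))


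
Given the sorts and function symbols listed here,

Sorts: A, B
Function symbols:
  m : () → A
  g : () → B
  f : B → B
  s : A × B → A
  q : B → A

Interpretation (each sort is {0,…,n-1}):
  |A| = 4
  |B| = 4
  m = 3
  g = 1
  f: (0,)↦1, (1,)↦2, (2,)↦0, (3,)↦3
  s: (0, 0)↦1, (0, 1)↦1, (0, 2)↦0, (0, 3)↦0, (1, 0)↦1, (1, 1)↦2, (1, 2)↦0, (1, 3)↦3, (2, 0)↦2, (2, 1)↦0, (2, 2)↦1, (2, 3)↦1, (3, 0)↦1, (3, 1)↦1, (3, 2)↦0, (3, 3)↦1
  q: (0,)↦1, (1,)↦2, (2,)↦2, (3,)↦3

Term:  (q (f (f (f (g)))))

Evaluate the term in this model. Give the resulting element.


value = 2

  g = 1
  (f (g)) = f(1,) = 2
  (f (f (g))) = f(2,) = 0
  (f (f (f (g)))) = f(0,) = 1
  (q (f (f (f (g))))) = q(1,) = 2


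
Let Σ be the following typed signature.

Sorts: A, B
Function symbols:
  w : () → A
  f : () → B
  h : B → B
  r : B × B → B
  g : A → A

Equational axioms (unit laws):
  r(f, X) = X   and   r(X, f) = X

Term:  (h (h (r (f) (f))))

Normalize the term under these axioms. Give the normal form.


normal form = (h (h (f)))

1. (h (h (r (f) (f))))  →  (h (h (f)))


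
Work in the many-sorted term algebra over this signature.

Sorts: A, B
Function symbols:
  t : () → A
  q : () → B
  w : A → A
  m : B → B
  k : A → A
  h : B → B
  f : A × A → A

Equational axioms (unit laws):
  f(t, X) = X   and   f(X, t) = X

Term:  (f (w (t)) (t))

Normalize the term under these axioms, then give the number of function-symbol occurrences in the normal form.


1. (f (w (t)) (t))  →  (w (t))
normal form: (w (t))

size = 2


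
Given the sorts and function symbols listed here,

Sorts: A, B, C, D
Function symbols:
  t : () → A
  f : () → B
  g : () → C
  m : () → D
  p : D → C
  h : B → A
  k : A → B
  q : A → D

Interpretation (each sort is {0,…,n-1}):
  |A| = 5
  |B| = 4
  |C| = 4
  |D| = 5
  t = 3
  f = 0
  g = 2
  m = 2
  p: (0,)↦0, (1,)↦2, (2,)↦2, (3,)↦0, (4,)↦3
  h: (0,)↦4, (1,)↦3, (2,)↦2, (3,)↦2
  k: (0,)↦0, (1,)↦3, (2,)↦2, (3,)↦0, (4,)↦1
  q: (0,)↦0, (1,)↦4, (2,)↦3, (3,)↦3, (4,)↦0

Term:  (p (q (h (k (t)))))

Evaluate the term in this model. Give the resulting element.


value = 0

  t = 3
  (k (t)) = k(3,) = 0
  (h (k (t))) = h(0,) = 4
  (q (h (k (t)))) = q(4,) = 0
  (p (q (h (k (t))))) = p(0,) = 0
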